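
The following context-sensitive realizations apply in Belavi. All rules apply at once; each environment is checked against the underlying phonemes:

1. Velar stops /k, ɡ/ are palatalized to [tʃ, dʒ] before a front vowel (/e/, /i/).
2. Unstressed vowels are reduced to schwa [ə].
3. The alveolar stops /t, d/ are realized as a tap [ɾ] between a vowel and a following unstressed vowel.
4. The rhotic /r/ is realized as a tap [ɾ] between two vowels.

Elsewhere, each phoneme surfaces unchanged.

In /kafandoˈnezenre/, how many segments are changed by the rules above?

Segments that undergo a rule: /a/ → [ə] (rule 2); /a/ → [ə] (rule 2); /o/ → [ə] (rule 2); /e/ → [ə] (rule 2); /e/ → [ə] (rule 2).
All other segments surface unchanged.

5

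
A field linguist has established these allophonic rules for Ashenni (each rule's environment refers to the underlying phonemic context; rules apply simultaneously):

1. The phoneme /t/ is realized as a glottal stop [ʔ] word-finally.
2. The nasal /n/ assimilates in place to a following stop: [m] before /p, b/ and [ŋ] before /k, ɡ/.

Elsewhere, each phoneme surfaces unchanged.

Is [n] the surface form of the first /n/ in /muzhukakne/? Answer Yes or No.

/n/ — between /k/ and /e/; rule 2 does not apply here → [n].
The actual realization is [n], which matches [n].

Yes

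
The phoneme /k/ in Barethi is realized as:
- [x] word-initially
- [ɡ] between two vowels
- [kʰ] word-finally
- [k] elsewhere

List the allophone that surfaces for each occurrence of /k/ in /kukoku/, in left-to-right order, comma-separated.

Occurrence 1 (position 1): word-initially → [x].
Occurrence 2 (position 3): between two vowels → [ɡ].
Occurrence 3 (position 5): between two vowels → [ɡ].

[x], [ɡ], [ɡ]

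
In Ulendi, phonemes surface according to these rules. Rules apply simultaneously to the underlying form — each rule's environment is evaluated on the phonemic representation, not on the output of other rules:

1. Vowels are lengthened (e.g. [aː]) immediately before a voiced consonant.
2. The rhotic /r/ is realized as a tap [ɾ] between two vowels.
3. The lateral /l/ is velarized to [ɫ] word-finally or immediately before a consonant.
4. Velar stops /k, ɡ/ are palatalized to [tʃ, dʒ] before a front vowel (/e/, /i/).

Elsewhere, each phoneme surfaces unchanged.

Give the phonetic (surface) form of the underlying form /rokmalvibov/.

[rokmaːɫviːboːv]

/r/ (word-initial) fails the environment for rule 2, so it stays [r].
/o/ (between /r/ and /k/) is in the target of rule 1 but the environment (before a voiced consonant) is not met → [o].
/k/ (between /o/ and /m/) is in the target of rule 4 but the environment (before a front vowel) is not met → [k].
/m/ — not in any rule's target class → [m].
/a/ (between /m/ and /l/) occurs before a voiced consonant → [aː] by rule 1.
/l/ meets the environment for rule 3 (word-finally or immediately before a consonant) → [ɫ].
/v/ — not in any rule's target class → [v].
/i/ meets the environment for rule 1 (before a voiced consonant) → [iː].
/b/ stays [b].
/o/ — between /b/ and /v/, before a voiced consonant — surfaces as [oː] (rule 1).
/v/ (word-final) is unaffected → [v].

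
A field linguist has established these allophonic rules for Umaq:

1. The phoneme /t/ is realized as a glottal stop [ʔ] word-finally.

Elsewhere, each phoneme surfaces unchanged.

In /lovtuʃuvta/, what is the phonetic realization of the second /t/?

/t/ (between /v/ and /a/) is in the target of rule 1 but the environment (word-finally) is not met → [t].

[t]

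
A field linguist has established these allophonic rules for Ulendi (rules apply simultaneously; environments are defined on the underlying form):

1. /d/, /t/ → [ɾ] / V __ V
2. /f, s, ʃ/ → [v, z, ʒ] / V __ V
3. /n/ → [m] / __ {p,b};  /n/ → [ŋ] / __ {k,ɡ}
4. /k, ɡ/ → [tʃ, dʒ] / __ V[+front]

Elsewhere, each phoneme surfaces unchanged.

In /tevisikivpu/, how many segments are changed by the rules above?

Segments that undergo a rule: /s/ → [z] (rule 2); /k/ → [tʃ] (rule 4).
All other segments surface unchanged.

2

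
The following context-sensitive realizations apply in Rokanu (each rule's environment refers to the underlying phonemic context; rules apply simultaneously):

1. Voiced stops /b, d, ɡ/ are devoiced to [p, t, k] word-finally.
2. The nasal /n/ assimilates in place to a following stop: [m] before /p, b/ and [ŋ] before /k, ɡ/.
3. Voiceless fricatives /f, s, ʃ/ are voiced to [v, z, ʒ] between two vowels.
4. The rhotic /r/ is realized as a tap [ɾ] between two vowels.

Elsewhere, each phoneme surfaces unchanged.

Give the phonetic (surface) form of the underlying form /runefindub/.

/r/ (word-initial): rule 4 targets it, but not between two vowels → unchanged [r].
/u/ stays [u].
/n/ (between /u/ and /e/) is in the target of rule 2 but the environment (before a labial or velar stop) is not met → [n].
/e/ stays [e].
/f/ meets the environment for rule 3 (between two vowels) → [v].
/i/ stays [i].
/n/ — between /i/ and /d/; rule 2 does not apply here → [n].
/d/ (between /n/ and /u/): rule 1 targets it, but not word-finally → unchanged [d].
/u/ (between /d/ and /b/) is unaffected → [u].
/b/ — word-final, word-finally — surfaces as [p] (rule 1).

[runevindup]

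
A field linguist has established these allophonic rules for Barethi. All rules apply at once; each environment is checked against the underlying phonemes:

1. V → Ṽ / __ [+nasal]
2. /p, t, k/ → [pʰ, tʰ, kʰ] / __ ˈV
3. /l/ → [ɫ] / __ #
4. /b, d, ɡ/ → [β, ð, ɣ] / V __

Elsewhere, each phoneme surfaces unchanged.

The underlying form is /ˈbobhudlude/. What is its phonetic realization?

[ˈboβhuðluðe]

/b/ (word-initial): rule 4 targets it, but not immediately after a vowel → unchanged [b].
/o/ (between /b/ and /b/) fails the environment for rule 1, so it stays [o].
/b/ — between /o/ and /h/, immediately after a vowel — surfaces as [β] (rule 4).
/u/ (between /h/ and /d/) fails the environment for rule 1, so it stays [u].
/d/ meets the environment for rule 4 (immediately after a vowel) → [ð].
/l/ (between /d/ and /u/): rule 3 targets it, but not word-finally → unchanged [l].
/u/ — between /l/ and /d/; rule 1 does not apply here → [u].
Rule 4 applies to /d/ (between /u/ and /e/: immediately after a vowel) → [ð].
/e/ (word-final) fails the environment for rule 1, so it stays [e].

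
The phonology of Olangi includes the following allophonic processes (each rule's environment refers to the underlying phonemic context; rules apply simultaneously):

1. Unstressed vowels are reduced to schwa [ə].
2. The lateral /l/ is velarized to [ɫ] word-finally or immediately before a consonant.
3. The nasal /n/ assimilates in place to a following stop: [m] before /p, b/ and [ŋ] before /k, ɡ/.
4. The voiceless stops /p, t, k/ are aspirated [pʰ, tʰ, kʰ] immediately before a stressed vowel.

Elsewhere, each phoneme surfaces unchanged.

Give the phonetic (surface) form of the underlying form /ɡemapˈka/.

/ɡ/ — not in any rule's target class → [ɡ].
Rule 1 applies to /e/ (between /ɡ/ and /m/: in an unstressed syllable) → [ə].
/m/ stays [m].
/a/ meets the environment for rule 1 (in an unstressed syllable) → [ə].
/p/ (between /a/ and /k/) fails the environment for rule 4, so it stays [p].
/k/ (between /p/ and /a/) occurs immediately before a stressed vowel → [kʰ] by rule 4.
/a/ (word-final) is in the target of rule 1 but the environment (in an unstressed syllable) is not met → [a].

[ɡəməpˈkʰa]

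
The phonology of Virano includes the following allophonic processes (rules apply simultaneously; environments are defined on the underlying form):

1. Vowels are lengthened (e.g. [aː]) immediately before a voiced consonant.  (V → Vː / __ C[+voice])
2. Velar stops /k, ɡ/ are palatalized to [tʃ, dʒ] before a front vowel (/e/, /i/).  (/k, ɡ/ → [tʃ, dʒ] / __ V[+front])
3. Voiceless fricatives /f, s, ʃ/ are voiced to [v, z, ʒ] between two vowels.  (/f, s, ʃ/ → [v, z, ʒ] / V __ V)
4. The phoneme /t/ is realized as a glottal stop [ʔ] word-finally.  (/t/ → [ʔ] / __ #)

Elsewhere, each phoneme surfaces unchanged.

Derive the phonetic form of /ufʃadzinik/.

/u/ (word-initial) is in the target of rule 1 but the environment (before a voiced consonant) is not met → [u].
/f/ — between /u/ and /ʃ/; rule 3 does not apply here → [f].
/ʃ/ (between /f/ and /a/) is in the target of rule 3 but the environment (between two vowels) is not met → [ʃ].
/a/ — between /ʃ/ and /d/, before a voiced consonant — surfaces as [aː] (rule 1).
/d/ (between /a/ and /z/): no rule targets it → [d].
/z/ stays [z].
/i/ (between /z/ and /n/): before a voiced consonant, so rule 1 applies → [iː].
/n/ — not in any rule's target class → [n].
/i/ — between /n/ and /k/; rule 1 does not apply here → [i].
/k/ — word-final; rule 2 does not apply here → [k].

[ufʃaːdziːnik]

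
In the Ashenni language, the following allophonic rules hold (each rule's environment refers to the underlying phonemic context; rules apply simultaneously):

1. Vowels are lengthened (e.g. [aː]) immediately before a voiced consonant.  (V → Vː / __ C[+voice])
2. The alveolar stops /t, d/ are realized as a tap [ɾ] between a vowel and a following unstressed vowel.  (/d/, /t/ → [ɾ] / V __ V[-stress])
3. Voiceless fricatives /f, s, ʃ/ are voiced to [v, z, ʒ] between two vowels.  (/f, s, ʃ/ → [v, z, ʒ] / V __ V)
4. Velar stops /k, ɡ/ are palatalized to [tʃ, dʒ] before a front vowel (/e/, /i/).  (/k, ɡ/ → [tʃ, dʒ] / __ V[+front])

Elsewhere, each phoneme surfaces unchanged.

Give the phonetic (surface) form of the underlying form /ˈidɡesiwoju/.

Rule 1 applies to /i/ (word-initial: before a voiced consonant) → [iː].
/d/ (between /i/ and /ɡ/) fails the environment for rule 2, so it stays [d].
/ɡ/ (between /d/ and /e/): before a front vowel, so rule 4 applies → [dʒ].
/e/ (between /ɡ/ and /s/) is in the target of rule 1 but the environment (before a voiced consonant) is not met → [e].
/s/ meets the environment for rule 3 (between two vowels) → [z].
/i/ meets the environment for rule 1 (before a voiced consonant) → [iː].
/w/ (between /i/ and /o/): no rule targets it → [w].
/o/ — between /w/ and /j/, before a voiced consonant — surfaces as [oː] (rule 1).
/j/ (between /o/ and /u/) is unaffected → [j].
/u/ (word-final): rule 1 targets it, but not before a voiced consonant → unchanged [u].

[ˈiːddʒeziːwoːju]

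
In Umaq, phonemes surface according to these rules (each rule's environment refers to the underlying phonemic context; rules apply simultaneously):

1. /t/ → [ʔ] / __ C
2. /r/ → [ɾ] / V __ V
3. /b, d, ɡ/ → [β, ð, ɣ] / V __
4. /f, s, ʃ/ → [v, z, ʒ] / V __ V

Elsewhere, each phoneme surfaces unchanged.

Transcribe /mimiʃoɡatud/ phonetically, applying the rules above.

/m/ (word-initial): no rule targets it → [m].
/i/ stays [i].
/m/ (between /i/ and /i/) is unaffected → [m].
/i/ — not in any rule's target class → [i].
/ʃ/ meets the environment for rule 4 (between two vowels) → [ʒ].
/o/ (between /ʃ/ and /ɡ/): no rule targets it → [o].
/ɡ/ (between /o/ and /a/) occurs immediately after a vowel → [ɣ] by rule 3.
/a/ (between /ɡ/ and /t/): no rule targets it → [a].
/t/ (between /a/ and /u/) is in the target of rule 1 but the environment (immediately before a consonant) is not met → [t].
/u/ (between /t/ and /d/): no rule targets it → [u].
/d/ (word-final): immediately after a vowel, so rule 3 applies → [ð].

[mimiʒoɣatuð]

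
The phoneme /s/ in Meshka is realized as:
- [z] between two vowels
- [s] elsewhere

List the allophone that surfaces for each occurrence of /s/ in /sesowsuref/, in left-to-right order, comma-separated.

Occurrence 1 (position 1): no conditioning environment matches → elsewhere allophone [s].
Occurrence 2 (position 3): between two vowels → [z].
Occurrence 3 (position 6): no conditioning environment matches → elsewhere allophone [s].

[s], [z], [s]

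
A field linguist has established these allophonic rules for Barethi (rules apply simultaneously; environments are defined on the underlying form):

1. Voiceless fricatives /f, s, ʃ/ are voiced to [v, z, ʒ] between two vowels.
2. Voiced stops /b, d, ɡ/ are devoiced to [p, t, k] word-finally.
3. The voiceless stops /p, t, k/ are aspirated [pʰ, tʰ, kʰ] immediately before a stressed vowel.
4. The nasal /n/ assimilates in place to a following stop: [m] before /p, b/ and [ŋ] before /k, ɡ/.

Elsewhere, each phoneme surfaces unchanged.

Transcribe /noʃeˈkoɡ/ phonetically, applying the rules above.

[noʒeˈkʰok]

/n/ (word-initial) fails the environment for rule 4, so it stays [n].
/o/ stays [o].
Rule 1 applies to /ʃ/ (between /o/ and /e/: between two vowels) → [ʒ].
/e/ (between /ʃ/ and /k/): no rule targets it → [e].
/k/ (between /e/ and /o/): immediately before a stressed vowel, so rule 3 applies → [kʰ].
/o/ stays [o].
Rule 2 applies to /ɡ/ (word-final: word-finally) → [k].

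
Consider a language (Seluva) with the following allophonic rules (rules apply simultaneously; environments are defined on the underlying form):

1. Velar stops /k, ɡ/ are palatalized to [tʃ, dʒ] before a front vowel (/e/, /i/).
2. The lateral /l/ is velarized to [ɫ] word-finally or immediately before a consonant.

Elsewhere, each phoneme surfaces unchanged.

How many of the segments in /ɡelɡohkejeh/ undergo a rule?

Segments that undergo a rule: /ɡ/ → [dʒ] (rule 1); /l/ → [ɫ] (rule 2); /k/ → [tʃ] (rule 1).
All other segments surface unchanged.

3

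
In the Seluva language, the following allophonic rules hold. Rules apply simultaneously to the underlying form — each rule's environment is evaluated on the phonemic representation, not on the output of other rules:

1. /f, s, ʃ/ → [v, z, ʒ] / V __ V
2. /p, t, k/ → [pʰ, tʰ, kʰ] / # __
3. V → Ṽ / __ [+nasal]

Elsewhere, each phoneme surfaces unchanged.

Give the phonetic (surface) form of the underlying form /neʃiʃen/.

/n/ stays [n].
/e/ (between /n/ and /ʃ/) fails the environment for rule 3, so it stays [e].
Rule 1 applies to /ʃ/ (between /e/ and /i/: between two vowels) → [ʒ].
/i/ (between /ʃ/ and /ʃ/) is in the target of rule 3 but the environment (before a nasal consonant) is not met → [i].
/ʃ/ (between /i/ and /e/): between two vowels, so rule 1 applies → [ʒ].
/e/ (between /ʃ/ and /n/): before a nasal consonant, so rule 3 applies → [ẽ].
/n/ (word-final) is unaffected → [n].

[neʒiʒẽn]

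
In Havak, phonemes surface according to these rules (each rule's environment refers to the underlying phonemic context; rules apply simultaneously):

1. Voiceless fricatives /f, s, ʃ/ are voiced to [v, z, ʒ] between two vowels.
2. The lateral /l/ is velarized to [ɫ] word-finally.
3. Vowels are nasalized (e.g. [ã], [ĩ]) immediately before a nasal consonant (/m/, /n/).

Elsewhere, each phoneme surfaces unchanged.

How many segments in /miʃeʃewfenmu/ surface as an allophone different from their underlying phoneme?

Segments that undergo a rule: /ʃ/ → [ʒ] (rule 1); /ʃ/ → [ʒ] (rule 1); /e/ → [ẽ] (rule 3).
All other segments surface unchanged.

3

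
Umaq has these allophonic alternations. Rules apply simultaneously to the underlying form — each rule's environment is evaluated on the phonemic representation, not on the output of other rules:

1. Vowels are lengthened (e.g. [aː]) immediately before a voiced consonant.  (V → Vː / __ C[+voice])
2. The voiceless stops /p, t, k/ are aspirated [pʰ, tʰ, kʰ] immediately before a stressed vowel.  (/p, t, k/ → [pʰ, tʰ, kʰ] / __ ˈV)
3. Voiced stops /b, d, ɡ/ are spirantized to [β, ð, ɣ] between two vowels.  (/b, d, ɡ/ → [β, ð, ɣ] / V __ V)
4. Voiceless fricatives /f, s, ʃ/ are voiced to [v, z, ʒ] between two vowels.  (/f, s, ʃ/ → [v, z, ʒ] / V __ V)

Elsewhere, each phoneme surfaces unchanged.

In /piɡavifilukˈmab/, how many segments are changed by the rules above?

6

Segments that undergo a rule: /i/ → [iː] (rule 1); /ɡ/ → [ɣ] (rule 3); /a/ → [aː] (rule 1); /f/ → [v] (rule 4); /i/ → [iː] (rule 1); /a/ → [aː] (rule 1).
All other segments surface unchanged.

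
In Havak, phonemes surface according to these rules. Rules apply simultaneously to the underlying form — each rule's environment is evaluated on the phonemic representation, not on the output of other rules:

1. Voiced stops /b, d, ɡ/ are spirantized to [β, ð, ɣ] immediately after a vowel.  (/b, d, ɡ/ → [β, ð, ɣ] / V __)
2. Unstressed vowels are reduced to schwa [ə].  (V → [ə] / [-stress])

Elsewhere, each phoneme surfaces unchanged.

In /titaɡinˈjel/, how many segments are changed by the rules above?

Segments that undergo a rule: /i/ → [ə] (rule 2); /a/ → [ə] (rule 2); /ɡ/ → [ɣ] (rule 1); /i/ → [ə] (rule 2).
All other segments surface unchanged.

4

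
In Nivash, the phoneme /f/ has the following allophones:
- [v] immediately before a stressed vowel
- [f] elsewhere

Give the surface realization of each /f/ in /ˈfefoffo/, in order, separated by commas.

[v], [f], [f], [f]

Occurrence 1 (position 1): immediately before a stressed vowel → [v].
Occurrence 2 (position 3): no conditioning environment matches → elsewhere allophone [f].
Occurrence 3 (position 5): no conditioning environment matches → elsewhere allophone [f].
Occurrence 4 (position 6): no conditioning environment matches → elsewhere allophone [f].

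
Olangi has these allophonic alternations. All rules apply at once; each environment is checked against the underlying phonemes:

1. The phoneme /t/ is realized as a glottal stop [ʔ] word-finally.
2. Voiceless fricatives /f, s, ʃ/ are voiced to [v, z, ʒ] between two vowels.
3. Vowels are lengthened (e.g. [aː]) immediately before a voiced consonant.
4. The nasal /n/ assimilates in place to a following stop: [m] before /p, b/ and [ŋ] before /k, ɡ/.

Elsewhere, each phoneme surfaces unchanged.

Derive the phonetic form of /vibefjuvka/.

/v/ stays [v].
/i/ (between /v/ and /b/) occurs before a voiced consonant → [iː] by rule 3.
/b/ (between /i/ and /e/): no rule targets it → [b].
/e/ — between /b/ and /f/; rule 3 does not apply here → [e].
/f/ (between /e/ and /j/): rule 2 targets it, but not between two vowels → unchanged [f].
/j/ (between /f/ and /u/) is unaffected → [j].
/u/ meets the environment for rule 3 (before a voiced consonant) → [uː].
/v/ (between /u/ and /k/) is unaffected → [v].
/k/ — not in any rule's target class → [k].
/a/ (word-final) fails the environment for rule 3, so it stays [a].

[viːbefjuːvka]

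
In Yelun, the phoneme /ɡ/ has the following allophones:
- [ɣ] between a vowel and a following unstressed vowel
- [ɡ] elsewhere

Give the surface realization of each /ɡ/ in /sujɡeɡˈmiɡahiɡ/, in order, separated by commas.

Occurrence 1 (position 4): no conditioning environment matches → elsewhere allophone [ɡ].
Occurrence 2 (position 6): no conditioning environment matches → elsewhere allophone [ɡ].
Occurrence 3 (position 9): between a vowel and a following unstressed vowel → [ɣ].
Occurrence 4 (position 13): no conditioning environment matches → elsewhere allophone [ɡ].

[ɡ], [ɡ], [ɣ], [ɡ]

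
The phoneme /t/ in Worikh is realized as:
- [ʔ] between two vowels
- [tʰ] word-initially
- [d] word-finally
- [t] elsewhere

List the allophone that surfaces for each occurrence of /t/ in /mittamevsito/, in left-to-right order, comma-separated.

[t], [t], [ʔ]

Occurrence 1 (position 3): no conditioning environment matches → elsewhere allophone [t].
Occurrence 2 (position 4): no conditioning environment matches → elsewhere allophone [t].
Occurrence 3 (position 11): between two vowels → [ʔ].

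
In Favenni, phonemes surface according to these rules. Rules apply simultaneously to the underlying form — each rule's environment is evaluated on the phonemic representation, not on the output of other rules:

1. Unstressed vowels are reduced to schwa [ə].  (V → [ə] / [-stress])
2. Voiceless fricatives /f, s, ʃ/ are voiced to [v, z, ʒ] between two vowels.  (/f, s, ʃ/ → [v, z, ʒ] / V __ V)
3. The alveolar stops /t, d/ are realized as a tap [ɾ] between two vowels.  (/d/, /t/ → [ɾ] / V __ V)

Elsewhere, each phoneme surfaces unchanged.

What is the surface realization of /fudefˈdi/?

/f/ — word-initial; rule 2 does not apply here → [f].
/u/ (between /f/ and /d/) occurs in an unstressed syllable → [ə] by rule 1.
/d/ (between /u/ and /e/): between two vowels, so rule 3 applies → [ɾ].
/e/ (between /d/ and /f/): in an unstressed syllable, so rule 1 applies → [ə].
/f/ (between /e/ and /d/): rule 2 targets it, but not between two vowels → unchanged [f].
/d/ (between /f/ and /i/): rule 3 targets it, but not between two vowels → unchanged [d].
/i/ (word-final): rule 1 targets it, but not in an unstressed syllable → unchanged [i].

[fəɾəfˈdi]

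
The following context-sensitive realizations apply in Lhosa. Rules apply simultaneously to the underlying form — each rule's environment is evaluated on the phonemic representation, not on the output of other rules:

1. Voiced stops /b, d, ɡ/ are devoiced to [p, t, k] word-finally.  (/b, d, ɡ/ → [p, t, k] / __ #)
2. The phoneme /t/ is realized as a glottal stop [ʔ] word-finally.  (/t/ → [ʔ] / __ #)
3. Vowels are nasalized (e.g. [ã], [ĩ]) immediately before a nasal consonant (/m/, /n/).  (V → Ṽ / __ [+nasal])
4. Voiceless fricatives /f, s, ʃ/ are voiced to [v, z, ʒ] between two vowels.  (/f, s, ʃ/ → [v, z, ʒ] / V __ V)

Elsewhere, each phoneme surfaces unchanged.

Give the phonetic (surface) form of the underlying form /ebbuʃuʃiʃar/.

[ebbuʒuʒiʒar]

/e/ (word-initial): rule 3 targets it, but not before a nasal consonant → unchanged [e].
/b/ — between /e/ and /b/; rule 1 does not apply here → [b].
/b/ (between /b/ and /u/) fails the environment for rule 1, so it stays [b].
/u/ (between /b/ and /ʃ/): rule 3 targets it, but not before a nasal consonant → unchanged [u].
/ʃ/ (between /u/ and /u/) occurs between two vowels → [ʒ] by rule 4.
/u/ — between /ʃ/ and /ʃ/; rule 3 does not apply here → [u].
/ʃ/ (between /u/ and /i/) occurs between two vowels → [ʒ] by rule 4.
/i/ — between /ʃ/ and /ʃ/; rule 3 does not apply here → [i].
/ʃ/ meets the environment for rule 4 (between two vowels) → [ʒ].
/a/ (between /ʃ/ and /r/): rule 3 targets it, but not before a nasal consonant → unchanged [a].
/r/ (word-final) is unaffected → [r].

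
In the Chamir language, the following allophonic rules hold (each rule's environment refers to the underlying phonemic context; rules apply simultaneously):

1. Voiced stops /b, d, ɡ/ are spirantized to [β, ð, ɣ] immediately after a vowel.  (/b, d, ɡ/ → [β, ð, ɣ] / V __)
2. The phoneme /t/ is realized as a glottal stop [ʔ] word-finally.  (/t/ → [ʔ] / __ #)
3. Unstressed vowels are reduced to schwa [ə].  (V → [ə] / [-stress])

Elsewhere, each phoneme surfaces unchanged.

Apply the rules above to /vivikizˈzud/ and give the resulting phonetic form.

/v/ — not in any rule's target class → [v].
/i/ (between /v/ and /v/): in an unstressed syllable, so rule 3 applies → [ə].
/v/ — not in any rule's target class → [v].
/i/ meets the environment for rule 3 (in an unstressed syllable) → [ə].
/k/ (between /i/ and /i/): no rule targets it → [k].
Rule 3 applies to /i/ (between /k/ and /z/: in an unstressed syllable) → [ə].
/z/ (between /i/ and /z/) is unaffected → [z].
/z/ stays [z].
/u/ (between /z/ and /d/) fails the environment for rule 3, so it stays [u].
Rule 1 applies to /d/ (word-final: immediately after a vowel) → [ð].

[vəvəkəzˈzuð]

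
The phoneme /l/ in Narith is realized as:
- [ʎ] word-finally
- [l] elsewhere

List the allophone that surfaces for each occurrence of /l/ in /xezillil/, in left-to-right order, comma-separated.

Occurrence 1 (position 5): no conditioning environment matches → elsewhere allophone [l].
Occurrence 2 (position 6): no conditioning environment matches → elsewhere allophone [l].
Occurrence 3 (position 8): word-finally → [ʎ].

[l], [l], [ʎ]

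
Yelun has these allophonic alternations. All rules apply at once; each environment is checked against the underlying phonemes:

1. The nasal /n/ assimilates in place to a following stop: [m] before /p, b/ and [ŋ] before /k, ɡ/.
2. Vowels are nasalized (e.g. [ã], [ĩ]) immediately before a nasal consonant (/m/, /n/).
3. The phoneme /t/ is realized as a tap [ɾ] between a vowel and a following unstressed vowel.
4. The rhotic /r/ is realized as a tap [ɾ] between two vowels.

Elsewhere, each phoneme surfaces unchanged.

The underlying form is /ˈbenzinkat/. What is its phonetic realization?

/b/ (word-initial) is unaffected → [b].
Rule 2 applies to /e/ (between /b/ and /n/: before a nasal consonant) → [ẽ].
/n/ (between /e/ and /z/) fails the environment for rule 1, so it stays [n].
/z/ — not in any rule's target class → [z].
/i/ (between /z/ and /n/) occurs before a nasal consonant → [ĩ] by rule 2.
/n/ — between /i/ and /k/, before a labial or velar stop — surfaces as [ŋ] (rule 1).
/k/ (between /n/ and /a/): no rule targets it → [k].
/a/ (between /k/ and /t/) fails the environment for rule 2, so it stays [a].
/t/ (word-final) fails the environment for rule 3, so it stays [t].

[ˈbẽnzĩŋkat]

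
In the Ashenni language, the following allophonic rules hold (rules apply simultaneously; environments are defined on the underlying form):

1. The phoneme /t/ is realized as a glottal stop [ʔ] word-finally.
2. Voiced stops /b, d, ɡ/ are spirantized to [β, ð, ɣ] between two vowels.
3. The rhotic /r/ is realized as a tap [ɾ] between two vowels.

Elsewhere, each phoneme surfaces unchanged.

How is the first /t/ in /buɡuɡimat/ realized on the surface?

[ʔ]

/t/ meets the environment for rule 1 (word-finally) → [ʔ].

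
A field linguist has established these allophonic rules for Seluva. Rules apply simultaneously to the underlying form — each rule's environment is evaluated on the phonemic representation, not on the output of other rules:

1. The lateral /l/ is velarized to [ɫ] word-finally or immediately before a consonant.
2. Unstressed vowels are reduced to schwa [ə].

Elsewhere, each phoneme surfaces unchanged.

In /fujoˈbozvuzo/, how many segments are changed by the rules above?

Segments that undergo a rule: /u/ → [ə] (rule 2); /o/ → [ə] (rule 2); /u/ → [ə] (rule 2); /o/ → [ə] (rule 2).
All other segments surface unchanged.

4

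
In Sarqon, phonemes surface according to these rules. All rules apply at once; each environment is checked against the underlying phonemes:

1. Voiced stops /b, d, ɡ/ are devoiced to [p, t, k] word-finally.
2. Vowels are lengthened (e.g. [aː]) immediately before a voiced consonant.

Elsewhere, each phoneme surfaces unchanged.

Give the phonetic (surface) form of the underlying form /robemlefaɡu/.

[roːbeːmlefaːɡu]

/r/ stays [r].
/o/ (between /r/ and /b/) occurs before a voiced consonant → [oː] by rule 2.
/b/ (between /o/ and /e/): rule 1 targets it, but not word-finally → unchanged [b].
/e/ (between /b/ and /m/): before a voiced consonant, so rule 2 applies → [eː].
/m/ (between /e/ and /l/): no rule targets it → [m].
/l/ (between /m/ and /e/) is unaffected → [l].
/e/ — between /l/ and /f/; rule 2 does not apply here → [e].
/f/ — not in any rule's target class → [f].
Rule 2 applies to /a/ (between /f/ and /ɡ/: before a voiced consonant) → [aː].
/ɡ/ (between /a/ and /u/) fails the environment for rule 1, so it stays [ɡ].
/u/ (word-final): rule 2 targets it, but not before a voiced consonant → unchanged [u].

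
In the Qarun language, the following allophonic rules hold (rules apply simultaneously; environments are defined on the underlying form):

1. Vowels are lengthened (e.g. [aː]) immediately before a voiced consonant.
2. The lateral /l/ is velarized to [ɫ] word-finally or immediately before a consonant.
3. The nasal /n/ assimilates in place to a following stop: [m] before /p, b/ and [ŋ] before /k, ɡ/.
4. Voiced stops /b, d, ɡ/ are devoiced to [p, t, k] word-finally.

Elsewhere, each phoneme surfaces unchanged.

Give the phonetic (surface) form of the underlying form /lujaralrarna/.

/l/ (word-initial): rule 2 targets it, but not word-finally or immediately before a consonant → unchanged [l].
/u/ — between /l/ and /j/, before a voiced consonant — surfaces as [uː] (rule 1).
/j/ (between /u/ and /a/) is unaffected → [j].
/a/ — between /j/ and /r/, before a voiced consonant — surfaces as [aː] (rule 1).
/r/ stays [r].
/a/ (between /r/ and /l/) occurs before a voiced consonant → [aː] by rule 1.
/l/ — between /a/ and /r/, word-finally or immediately before a consonant — surfaces as [ɫ] (rule 2).
/r/ — not in any rule's target class → [r].
/a/ — between /r/ and /r/, before a voiced consonant — surfaces as [aː] (rule 1).
/r/ — not in any rule's target class → [r].
/n/ (between /r/ and /a/): rule 3 targets it, but not before a labial or velar stop → unchanged [n].
/a/ — word-final; rule 1 does not apply here → [a].

[luːjaːraːɫraːrna]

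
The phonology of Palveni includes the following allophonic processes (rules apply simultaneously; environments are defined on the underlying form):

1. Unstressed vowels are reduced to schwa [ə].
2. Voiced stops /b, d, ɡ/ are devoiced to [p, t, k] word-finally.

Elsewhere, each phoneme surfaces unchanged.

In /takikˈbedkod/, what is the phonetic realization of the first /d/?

/d/ (between /e/ and /k/): rule 2 targets it, but not word-finally → unchanged [d].

[d]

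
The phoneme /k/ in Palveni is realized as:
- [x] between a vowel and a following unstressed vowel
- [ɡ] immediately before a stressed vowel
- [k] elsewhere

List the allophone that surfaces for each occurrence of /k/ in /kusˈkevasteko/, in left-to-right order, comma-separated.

[k], [ɡ], [x]

Occurrence 1 (position 1): no conditioning environment matches → elsewhere allophone [k].
Occurrence 2 (position 4): immediately before a stressed vowel → [ɡ].
Occurrence 3 (position 11): between a vowel and a following unstressed vowel → [x].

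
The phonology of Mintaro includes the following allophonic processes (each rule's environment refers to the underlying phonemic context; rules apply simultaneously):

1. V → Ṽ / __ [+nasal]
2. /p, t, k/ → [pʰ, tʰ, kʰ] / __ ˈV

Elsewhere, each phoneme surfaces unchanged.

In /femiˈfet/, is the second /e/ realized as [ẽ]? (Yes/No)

/e/ — between /f/ and /t/; rule 1 does not apply here → [e].
The actual realization is [e], not [ẽ].

No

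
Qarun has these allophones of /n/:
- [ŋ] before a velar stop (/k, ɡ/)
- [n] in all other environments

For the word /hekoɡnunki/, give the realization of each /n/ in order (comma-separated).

Occurrence 1 (position 6): no conditioning environment matches → elsewhere allophone [n].
Occurrence 2 (position 8): before a velar stop → [ŋ].

[n], [ŋ]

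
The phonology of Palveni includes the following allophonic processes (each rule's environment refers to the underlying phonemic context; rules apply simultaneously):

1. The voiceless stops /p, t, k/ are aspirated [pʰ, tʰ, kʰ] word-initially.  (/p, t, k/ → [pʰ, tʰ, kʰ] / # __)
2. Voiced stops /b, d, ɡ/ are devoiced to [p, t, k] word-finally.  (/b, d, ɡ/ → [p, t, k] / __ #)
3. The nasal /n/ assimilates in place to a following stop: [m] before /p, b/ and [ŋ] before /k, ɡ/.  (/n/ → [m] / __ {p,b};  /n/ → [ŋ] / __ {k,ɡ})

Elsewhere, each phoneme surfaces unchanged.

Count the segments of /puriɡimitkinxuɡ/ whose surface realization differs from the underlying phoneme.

Segments that undergo a rule: /p/ → [pʰ] (rule 1); /ɡ/ → [k] (rule 2).
All other segments surface unchanged.

2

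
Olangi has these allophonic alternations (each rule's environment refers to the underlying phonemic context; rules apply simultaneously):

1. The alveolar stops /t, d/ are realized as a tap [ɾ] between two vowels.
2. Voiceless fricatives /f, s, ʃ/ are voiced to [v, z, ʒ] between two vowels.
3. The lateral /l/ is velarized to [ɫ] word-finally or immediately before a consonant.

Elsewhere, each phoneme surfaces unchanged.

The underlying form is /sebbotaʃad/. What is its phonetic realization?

[sebboɾaʒad]

/s/ (word-initial) fails the environment for rule 2, so it stays [s].
/t/ (between /o/ and /a/) occurs between two vowels → [ɾ] by rule 1.
/ʃ/ — between /a/ and /a/, between two vowels — surfaces as [ʒ] (rule 2).
/d/ (word-final) is in the target of rule 1 but the environment (between two vowels) is not met → [d].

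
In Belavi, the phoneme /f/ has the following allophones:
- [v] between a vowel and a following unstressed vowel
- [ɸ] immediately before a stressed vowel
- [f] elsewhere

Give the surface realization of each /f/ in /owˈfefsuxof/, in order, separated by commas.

Occurrence 1 (position 3): immediately before a stressed vowel → [ɸ].
Occurrence 2 (position 5): no conditioning environment matches → elsewhere allophone [f].
Occurrence 3 (position 10): no conditioning environment matches → elsewhere allophone [f].

[ɸ], [f], [f]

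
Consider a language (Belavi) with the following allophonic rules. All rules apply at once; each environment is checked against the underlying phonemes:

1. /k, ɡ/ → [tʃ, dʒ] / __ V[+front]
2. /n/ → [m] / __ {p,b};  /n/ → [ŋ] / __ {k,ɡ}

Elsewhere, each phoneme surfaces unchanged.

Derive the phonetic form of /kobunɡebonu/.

/k/ (word-initial) fails the environment for rule 1, so it stays [k].
/n/ (between /u/ and /ɡ/): before a labial or velar stop, so rule 2 applies → [ŋ].
/ɡ/ (between /n/ and /e/) occurs before a front vowel → [dʒ] by rule 1.
/n/ — between /o/ and /u/; rule 2 does not apply here → [n].

[kobuŋdʒebonu]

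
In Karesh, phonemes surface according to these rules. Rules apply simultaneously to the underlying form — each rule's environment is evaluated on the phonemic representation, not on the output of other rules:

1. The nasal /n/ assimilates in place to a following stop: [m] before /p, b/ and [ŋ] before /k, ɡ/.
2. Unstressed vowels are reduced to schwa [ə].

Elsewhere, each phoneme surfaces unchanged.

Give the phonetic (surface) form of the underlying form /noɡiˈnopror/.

/n/ (word-initial) fails the environment for rule 1, so it stays [n].
/o/ (between /n/ and /ɡ/) occurs in an unstressed syllable → [ə] by rule 2.
/ɡ/ — not in any rule's target class → [ɡ].
Rule 2 applies to /i/ (between /ɡ/ and /n/: in an unstressed syllable) → [ə].
/n/ (between /i/ and /o/) is in the target of rule 1 but the environment (before a labial or velar stop) is not met → [n].
/o/ (between /n/ and /p/): rule 2 targets it, but not in an unstressed syllable → unchanged [o].
/p/ (between /o/ and /r/): no rule targets it → [p].
/r/ stays [r].
/o/ (between /r/ and /r/) occurs in an unstressed syllable → [ə] by rule 2.
/r/ (word-final) is unaffected → [r].

[nəɡəˈnoprər]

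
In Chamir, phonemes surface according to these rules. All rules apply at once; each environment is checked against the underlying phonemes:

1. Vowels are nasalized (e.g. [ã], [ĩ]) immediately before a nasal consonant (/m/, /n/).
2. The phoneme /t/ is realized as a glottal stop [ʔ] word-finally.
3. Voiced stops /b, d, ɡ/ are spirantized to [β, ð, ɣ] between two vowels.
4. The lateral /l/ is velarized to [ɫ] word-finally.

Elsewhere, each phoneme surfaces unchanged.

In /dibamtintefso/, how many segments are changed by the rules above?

Segments that undergo a rule: /b/ → [β] (rule 3); /a/ → [ã] (rule 1); /i/ → [ĩ] (rule 1).
All other segments surface unchanged.

3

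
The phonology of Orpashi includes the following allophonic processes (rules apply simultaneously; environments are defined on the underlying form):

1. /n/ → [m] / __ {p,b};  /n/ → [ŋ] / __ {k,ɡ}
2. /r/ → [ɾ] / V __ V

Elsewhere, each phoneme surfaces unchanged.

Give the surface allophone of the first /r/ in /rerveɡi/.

/r/ — word-initial; rule 2 does not apply here → [r].

[r]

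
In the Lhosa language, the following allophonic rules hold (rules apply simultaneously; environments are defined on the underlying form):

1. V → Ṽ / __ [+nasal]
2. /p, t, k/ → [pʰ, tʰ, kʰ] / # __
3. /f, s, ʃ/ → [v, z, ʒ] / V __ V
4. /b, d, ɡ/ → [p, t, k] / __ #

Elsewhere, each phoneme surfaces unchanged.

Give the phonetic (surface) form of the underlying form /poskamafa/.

[pʰoskãmava]

/p/ (word-initial) occurs word-initially → [pʰ] by rule 2.
/o/ — between /p/ and /s/; rule 1 does not apply here → [o].
/s/ (between /o/ and /k/): rule 3 targets it, but not between two vowels → unchanged [s].
/k/ (between /s/ and /a/) fails the environment for rule 2, so it stays [k].
/a/ meets the environment for rule 1 (before a nasal consonant) → [ã].
/a/ — between /m/ and /f/; rule 1 does not apply here → [a].
/f/ (between /a/ and /a/): between two vowels, so rule 3 applies → [v].
/a/ (word-final): rule 1 targets it, but not before a nasal consonant → unchanged [a].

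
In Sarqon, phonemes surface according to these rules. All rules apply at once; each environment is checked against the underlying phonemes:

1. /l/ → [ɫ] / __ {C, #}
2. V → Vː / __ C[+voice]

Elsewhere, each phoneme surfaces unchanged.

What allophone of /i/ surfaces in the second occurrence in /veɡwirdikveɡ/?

/i/ — between /d/ and /k/; rule 2 does not apply here → [i].

[i]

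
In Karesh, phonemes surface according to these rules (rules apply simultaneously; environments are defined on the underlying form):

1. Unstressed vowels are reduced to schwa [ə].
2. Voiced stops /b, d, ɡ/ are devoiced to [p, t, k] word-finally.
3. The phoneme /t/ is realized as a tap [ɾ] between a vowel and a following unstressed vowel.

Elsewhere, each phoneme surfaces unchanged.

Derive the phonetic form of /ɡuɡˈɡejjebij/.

[ɡəɡˈɡejjəbəj]

/ɡ/ (word-initial) is in the target of rule 2 but the environment (word-finally) is not met → [ɡ].
Rule 1 applies to /u/ (between /ɡ/ and /ɡ/: in an unstressed syllable) → [ə].
/ɡ/ (between /u/ and /ɡ/) is in the target of rule 2 but the environment (word-finally) is not met → [ɡ].
/ɡ/ (between /ɡ/ and /e/) fails the environment for rule 2, so it stays [ɡ].
/e/ — between /ɡ/ and /j/; rule 1 does not apply here → [e].
/e/ (between /j/ and /b/): in an unstressed syllable, so rule 1 applies → [ə].
/b/ (between /e/ and /i/) is in the target of rule 2 but the environment (word-finally) is not met → [b].
Rule 1 applies to /i/ (between /b/ and /j/: in an unstressed syllable) → [ə].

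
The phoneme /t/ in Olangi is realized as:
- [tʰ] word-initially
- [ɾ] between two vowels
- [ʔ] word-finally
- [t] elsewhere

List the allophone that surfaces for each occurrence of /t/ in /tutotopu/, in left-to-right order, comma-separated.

Occurrence 1 (position 1): word-initially → [tʰ].
Occurrence 2 (position 3): between two vowels → [ɾ].
Occurrence 3 (position 5): between two vowels → [ɾ].

[tʰ], [ɾ], [ɾ]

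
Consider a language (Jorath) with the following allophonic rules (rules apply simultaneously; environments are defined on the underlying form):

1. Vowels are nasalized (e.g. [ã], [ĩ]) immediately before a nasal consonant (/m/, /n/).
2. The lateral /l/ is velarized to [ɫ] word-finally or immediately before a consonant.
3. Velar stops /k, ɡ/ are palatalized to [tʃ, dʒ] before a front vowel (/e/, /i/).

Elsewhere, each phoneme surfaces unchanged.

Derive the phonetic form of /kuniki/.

[kũnitʃi]

/k/ — word-initial; rule 3 does not apply here → [k].
/u/ (between /k/ and /n/): before a nasal consonant, so rule 1 applies → [ũ].
/n/ (between /u/ and /i/) is unaffected → [n].
/i/ (between /n/ and /k/): rule 1 targets it, but not before a nasal consonant → unchanged [i].
/k/ (between /i/ and /i/) occurs before a front vowel → [tʃ] by rule 3.
/i/ — word-final; rule 1 does not apply here → [i].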